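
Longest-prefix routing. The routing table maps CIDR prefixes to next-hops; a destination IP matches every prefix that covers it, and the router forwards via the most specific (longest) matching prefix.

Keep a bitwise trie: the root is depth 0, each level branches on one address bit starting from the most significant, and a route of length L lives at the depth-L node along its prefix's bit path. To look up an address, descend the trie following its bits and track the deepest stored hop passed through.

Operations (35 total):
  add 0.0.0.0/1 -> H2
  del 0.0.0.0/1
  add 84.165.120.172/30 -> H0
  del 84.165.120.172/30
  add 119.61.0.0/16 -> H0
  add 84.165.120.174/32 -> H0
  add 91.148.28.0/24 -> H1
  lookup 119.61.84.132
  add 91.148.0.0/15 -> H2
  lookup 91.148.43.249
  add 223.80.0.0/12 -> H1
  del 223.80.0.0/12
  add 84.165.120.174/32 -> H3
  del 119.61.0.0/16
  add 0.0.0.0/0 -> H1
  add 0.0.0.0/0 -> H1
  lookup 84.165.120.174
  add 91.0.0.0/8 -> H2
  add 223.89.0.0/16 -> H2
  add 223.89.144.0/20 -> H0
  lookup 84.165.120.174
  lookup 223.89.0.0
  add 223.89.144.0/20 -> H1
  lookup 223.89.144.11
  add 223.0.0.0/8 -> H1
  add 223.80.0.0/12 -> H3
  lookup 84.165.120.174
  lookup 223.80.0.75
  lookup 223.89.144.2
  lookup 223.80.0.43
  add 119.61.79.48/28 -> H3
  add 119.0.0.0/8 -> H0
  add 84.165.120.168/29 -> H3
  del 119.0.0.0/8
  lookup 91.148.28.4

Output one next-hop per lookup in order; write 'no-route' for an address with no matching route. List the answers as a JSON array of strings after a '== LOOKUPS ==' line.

Apply in order:
  + 0.0.0.0/1 (H2) depth=1
  - 0.0.0.0/1 clear@1
  + 84.165.120.172/30 (H0) depth=30
  - 84.165.120.172/30 clear@30
  + 119.61.0.0/16 (H0) depth=16
  + 84.165.120.174/32 (H0) depth=32
  + 91.148.28.0/24 (H1) depth=24
  lookup 119.61.84.132: bits 0111011100111101 walk d0:-→d1:-→d2:-→d3:-→d4:-→d5:-→d6:-→d7:-→d8:-→d9:-→d10:-→d11:-→d12:-→d13:-→d14:-→d15:-→d16:H0 -> H0
  + 91.148.0.0/15 (H2) depth=15
  lookup 91.148.43.249: bits 010110111001010000 walk d0:-→d1:-→d2:-→d3:-→d4:-→d5:-→d6:-→d7:-→d8:-→d9:-→d10:-→d11:-→d12:-→d13:-→d14:-→d15:H2→d16:-→d17:-→d18:- -> H2
  + 223.80.0.0/12 (H1) depth=12
  - 223.80.0.0/12 clear@12
  + 84.165.120.174/32 (H3) depth=32
  - 119.61.0.0/16 clear@16
  + 0.0.0.0/0 (H1) depth=0
  + 0.0.0.0/0 (H1) depth=0
  lookup 84.165.120.174: bits 01010100101001010111100010101110 walk d0:H1→d1:-→d2:-→d3:-→d4:-→d5:-→d6:-→d7:-→d8:-→d9:-→d10:-→d11:-→d12:-→d13:-→d14:-→d15:-→d16:-→d17:-→d18:-→d19:-→d20:-→d21:-→d22:-→d23:-→d24:-→d25:-→d26:-→d27:-→d28:-→d29:-→d30:-→d31:-→d32:H3 -> H3
  + 91.0.0.0/8 (H2) depth=8
  + 223.89.0.0/16 (H2) depth=16
  + 223.89.144.0/20 (H0) depth=20
  lookup 84.165.120.174: bits 01010100101001010111100010101110 walk d0:H1→d1:-→d2:-→d3:-→d4:-→d5:-→d6:-→d7:-→d8:-→d9:-→d10:-→d11:-→d12:-→d13:-→d14:-→d15:-→d16:-→d17:-→d18:-→d19:-→d20:-→d21:-→d22:-→d23:-→d24:-→d25:-→d26:-→d27:-→d28:-→d29:-→d30:-→d31:-→d32:H3 -> H3
  lookup 223.89.0.0: bits 1101111101011001 walk d0:H1→d1:-→d2:-→d3:-→d4:-→d5:-→d6:-→d7:-→d8:-→d9:-→d10:-→d11:-→d12:-→d13:-→d14:-→d15:-→d16:H2 -> H2
  + 223.89.144.0/20 (H1) depth=20
  lookup 223.89.144.11: bits 11011111010110011001 walk d0:H1→d1:-→d2:-→d3:-→d4:-→d5:-→d6:-→d7:-→d8:-→d9:-→d10:-→d11:-→d12:-→d13:-→d14:-→d15:-→d16:H2→d17:-→d18:-→d19:-→d20:H1 -> H1
  + 223.0.0.0/8 (H1) depth=8
  + 223.80.0.0/12 (H3) depth=12
  lookup 84.165.120.174: bits 01010100101001010111100010101110 walk d0:H1→d1:-→d2:-→d3:-→d4:-→d5:-→d6:-→d7:-→d8:-→d9:-→d10:-→d11:-→d12:-→d13:-→d14:-→d15:-→d16:-→d17:-→d18:-→d19:-→d20:-→d21:-→d22:-→d23:-→d24:-→d25:-→d26:-→d27:-→d28:-→d29:-→d30:-→d31:-→d32:H3 -> H3
  lookup 223.80.0.75: bits 110111110101 walk d0:H1→d1:-→d2:-→d3:-→d4:-→d5:-→d6:-→d7:-→d8:H1→d9:-→d10:-→d11:-→d12:H3 -> H3
  lookup 223.89.144.2: bits 11011111010110011001 walk d0:H1→d1:-→d2:-→d3:-→d4:-→d5:-→d6:-→d7:-→d8:H1→d9:-→d10:-→d11:-→d12:H3→d13:-→d14:-→d15:-→d16:H2→d17:-→d18:-→d19:-→d20:H1 -> H1
  lookup 223.80.0.43: bits 110111110101 walk d0:H1→d1:-→d2:-→d3:-→d4:-→d5:-→d6:-→d7:-→d8:H1→d9:-→d10:-→d11:-→d12:H3 -> H3
  + 119.61.79.48/28 (H3) depth=28
  + 119.0.0.0/8 (H0) depth=8
  + 84.165.120.168/29 (H3) depth=29
  - 119.0.0.0/8 clear@8
  lookup 91.148.28.4: bits 010110111001010000011100 walk d0:H1→d1:-→d2:-→d3:-→d4:-→d5:-→d6:-→d7:-→d8:H2→d9:-→d10:-→d11:-→d12:-→d13:-→d14:-→d15:H2→d16:-→d17:-→d18:-→d19:-→d20:-→d21:-→d22:-→d23:-→d24:H1 -> H1

== LOOKUPS ==
["H0","H2","H3","H3","H2","H1","H3","H3","H1","H3","H1"]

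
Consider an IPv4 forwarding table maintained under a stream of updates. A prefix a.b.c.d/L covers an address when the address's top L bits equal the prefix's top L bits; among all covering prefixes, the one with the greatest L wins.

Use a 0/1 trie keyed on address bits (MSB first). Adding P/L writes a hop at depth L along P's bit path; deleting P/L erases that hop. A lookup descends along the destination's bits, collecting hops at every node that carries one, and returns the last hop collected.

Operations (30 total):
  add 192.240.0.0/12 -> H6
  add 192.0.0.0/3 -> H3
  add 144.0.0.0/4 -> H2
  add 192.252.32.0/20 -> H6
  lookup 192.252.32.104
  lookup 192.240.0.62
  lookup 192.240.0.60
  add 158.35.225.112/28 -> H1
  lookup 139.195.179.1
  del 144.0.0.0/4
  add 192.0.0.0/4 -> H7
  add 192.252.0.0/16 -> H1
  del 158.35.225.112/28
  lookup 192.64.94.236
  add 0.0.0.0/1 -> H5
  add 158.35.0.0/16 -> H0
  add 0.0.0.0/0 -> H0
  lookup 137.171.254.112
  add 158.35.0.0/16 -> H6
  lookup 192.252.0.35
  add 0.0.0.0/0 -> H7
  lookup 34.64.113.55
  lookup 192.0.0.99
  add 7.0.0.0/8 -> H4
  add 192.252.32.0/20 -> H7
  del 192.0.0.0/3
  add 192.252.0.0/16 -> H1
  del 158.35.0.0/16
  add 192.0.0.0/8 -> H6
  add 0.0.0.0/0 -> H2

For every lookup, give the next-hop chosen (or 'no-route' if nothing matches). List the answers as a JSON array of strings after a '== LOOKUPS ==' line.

Process each operation:
  + 192.240.0.0/12 (H6) depth=12
  + 192.0.0.0/3 (H3) depth=3
  + 144.0.0.0/4 (H2) depth=4
  + 192.252.32.0/20 (H6) depth=20
  lookup 192.252.32.104: bits 11000000111111000010 walk d0:-→d1:-→d2:-→d3:H3→d4:-→d5:-→d6:-→d7:-→d8:-→d9:-→d10:-→d11:-→d12:H6→d13:-→d14:-→d15:-→d16:-→d17:-→d18:-→d19:-→d20:H6 -> H6
  lookup 192.240.0.62: bits 110000001111 walk d0:-→d1:-→d2:-→d3:H3→d4:-→d5:-→d6:-→d7:-→d8:-→d9:-→d10:-→d11:-→d12:H6 -> H6
  lookup 192.240.0.60: bits 110000001111 walk d0:-→d1:-→d2:-→d3:H3→d4:-→d5:-→d6:-→d7:-→d8:-→d9:-→d10:-→d11:-→d12:H6 -> H6
  + 158.35.225.112/28 (H1) depth=28
  lookup 139.195.179.1: bits 100 walk d0:-→d1:-→d2:-→d3:- -> no-route
  del 144.0.0.0/4 (clear depth 4)
  + 192.0.0.0/4 (H7) depth=4
  + 192.252.0.0/16 (H1) depth=16
  del 158.35.225.112/28 (clear depth 28)
  lookup 192.64.94.236: bits 11000000 walk d0:-→d1:-→d2:-→d3:H3→d4:H7→d5:-→d6:-→d7:-→d8:- -> H7
  + 0.0.0.0/1 (H5) depth=1
  + 158.35.0.0/16 (H0) depth=16
  + 0.0.0.0/0 (H0) depth=0
  lookup 137.171.254.112: bits 100 walk d0:H0→d1:-→d2:-→d3:- -> H0
  + 158.35.0.0/16 (H6) depth=16
  lookup 192.252.0.35: bits 110000001111110000 walk d0:H0→d1:-→d2:-→d3:H3→d4:H7→d5:-→d6:-→d7:-→d8:-→d9:-→d10:-→d11:-→d12:H6→d13:-→d14:-→d15:-→d16:H1→d17:-→d18:- -> H1
  + 0.0.0.0/0 (H7) depth=0
  lookup 34.64.113.55: bits 0 walk d0:H7→d1:H5 -> H5
  lookup 192.0.0.99: bits 11000000 walk d0:H7→d1:-→d2:-→d3:H3→d4:H7→d5:-→d6:-→d7:-→d8:- -> H7
  + 7.0.0.0/8 (H4) depth=8
  + 192.252.32.0/20 (H7) depth=20
  del 192.0.0.0/3 (clear depth 3)
  + 192.252.0.0/16 (H1) depth=16
  del 158.35.0.0/16 (clear depth 16)
  + 192.0.0.0/8 (H6) depth=8
  + 0.0.0.0/0 (H2) depth=0

== LOOKUPS ==
["H6","H6","H6","no-route","H7","H0","H1","H5","H7"]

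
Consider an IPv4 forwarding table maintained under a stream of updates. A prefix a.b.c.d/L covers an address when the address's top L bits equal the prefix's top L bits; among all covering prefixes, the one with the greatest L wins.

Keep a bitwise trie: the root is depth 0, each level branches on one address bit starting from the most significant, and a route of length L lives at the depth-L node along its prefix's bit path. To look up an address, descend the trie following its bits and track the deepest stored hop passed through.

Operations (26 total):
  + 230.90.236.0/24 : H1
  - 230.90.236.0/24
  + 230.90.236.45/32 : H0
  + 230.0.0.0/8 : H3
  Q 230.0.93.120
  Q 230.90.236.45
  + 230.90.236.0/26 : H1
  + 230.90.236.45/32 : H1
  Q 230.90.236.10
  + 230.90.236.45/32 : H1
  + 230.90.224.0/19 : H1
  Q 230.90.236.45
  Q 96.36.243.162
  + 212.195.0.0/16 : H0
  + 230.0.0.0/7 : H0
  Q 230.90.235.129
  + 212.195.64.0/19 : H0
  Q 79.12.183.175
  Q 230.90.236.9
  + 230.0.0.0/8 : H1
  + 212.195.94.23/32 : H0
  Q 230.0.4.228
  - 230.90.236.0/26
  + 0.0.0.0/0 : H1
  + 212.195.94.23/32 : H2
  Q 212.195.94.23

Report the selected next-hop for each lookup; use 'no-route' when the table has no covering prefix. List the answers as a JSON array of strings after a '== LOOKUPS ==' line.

Apply in order:
  + 230.90.236.0/24 (H1) depth=24
  - 230.90.236.0/24 clear@24
  + 230.90.236.45/32 (H0) depth=32
  + 230.0.0.0/8 (H3) depth=8
  lookup 230.0.93.120: bits 111001100 walk d0:-→d1:-→d2:-→d3:-→d4:-→d5:-→d6:-→d7:-→d8:H3→d9:- -> H3
  lookup 230.90.236.45: bits 11100110010110101110110000101101 walk d0:-→d1:-→d2:-→d3:-→d4:-→d5:-→d6:-→d7:-→d8:H3→d9:-→d10:-→d11:-→d12:-→d13:-→d14:-→d15:-→d16:-→d17:-→d18:-→d19:-→d20:-→d21:-→d22:-→d23:-→d24:-→d25:-→d26:-→d27:-→d28:-→d29:-→d30:-→d31:-→d32:H0 -> H0
  + 230.90.236.0/26 (H1) depth=26
  + 230.90.236.45/32 (H1) depth=32
  lookup 230.90.236.10: bits 11100110010110101110110000 walk d0:-→d1:-→d2:-→d3:-→d4:-→d5:-→d6:-→d7:-→d8:H3→d9:-→d10:-→d11:-→d12:-→d13:-→d14:-→d15:-→d16:-→d17:-→d18:-→d19:-→d20:-→d21:-→d22:-→d23:-→d24:-→d25:-→d26:H1 -> H1
  + 230.90.236.45/32 (H1) depth=32
  + 230.90.224.0/19 (H1) depth=19
  lookup 230.90.236.45: bits 11100110010110101110110000101101 walk d0:-→d1:-→d2:-→d3:-→d4:-→d5:-→d6:-→d7:-→d8:H3→d9:-→d10:-→d11:-→d12:-→d13:-→d14:-→d15:-→d16:-→d17:-→d18:-→d19:H1→d20:-→d21:-→d22:-→d23:-→d24:-→d25:-→d26:H1→d27:-→d28:-→d29:-→d30:-→d31:-→d32:H1 -> H1
  lookup 96.36.243.162: bits ε walk d0:- -> no-route
  + 212.195.0.0/16 (H0) depth=16
  + 230.0.0.0/7 (H0) depth=7
  lookup 230.90.235.129: bits 111001100101101011101 walk d0:-→d1:-→d2:-→d3:-→d4:-→d5:-→d6:-→d7:H0→d8:H3→d9:-→d10:-→d11:-→d12:-→d13:-→d14:-→d15:-→d16:-→d17:-→d18:-→d19:H1→d20:-→d21:- -> H1
  + 212.195.64.0/19 (H0) depth=19
  lookup 79.12.183.175: bits ε walk d0:- -> no-route
  lookup 230.90.236.9: bits 11100110010110101110110000 walk d0:-→d1:-→d2:-→d3:-→d4:-→d5:-→d6:-→d7:H0→d8:H3→d9:-→d10:-→d11:-→d12:-→d13:-→d14:-→d15:-→d16:-→d17:-→d18:-→d19:H1→d20:-→d21:-→d22:-→d23:-→d24:-→d25:-→d26:H1 -> H1
  + 230.0.0.0/8 (H1) depth=8
  + 212.195.94.23/32 (H0) depth=32
  lookup 230.0.4.228: bits 111001100 walk d0:-→d1:-→d2:-→d3:-→d4:-→d5:-→d6:-→d7:H0→d8:H1→d9:- -> H1
  - 230.90.236.0/26 clear@26
  + 0.0.0.0/0 (H1) depth=0
  + 212.195.94.23/32 (H2) depth=32
  lookup 212.195.94.23: bits 11010100110000110101111000010111 walk d0:H1→d1:-→d2:-→d3:-→d4:-→d5:-→d6:-→d7:-→d8:-→d9:-→d10:-→d11:-→d12:-→d13:-→d14:-→d15:-→d16:H0→d17:-→d18:-→d19:H0→d20:-→d21:-→d22:-→d23:-→d24:-→d25:-→d26:-→d27:-→d28:-→d29:-→d30:-→d31:-→d32:H2 -> H2

== LOOKUPS ==
["H3","H0","H1","H1","no-route","H1","no-route","H1","H1","H2"]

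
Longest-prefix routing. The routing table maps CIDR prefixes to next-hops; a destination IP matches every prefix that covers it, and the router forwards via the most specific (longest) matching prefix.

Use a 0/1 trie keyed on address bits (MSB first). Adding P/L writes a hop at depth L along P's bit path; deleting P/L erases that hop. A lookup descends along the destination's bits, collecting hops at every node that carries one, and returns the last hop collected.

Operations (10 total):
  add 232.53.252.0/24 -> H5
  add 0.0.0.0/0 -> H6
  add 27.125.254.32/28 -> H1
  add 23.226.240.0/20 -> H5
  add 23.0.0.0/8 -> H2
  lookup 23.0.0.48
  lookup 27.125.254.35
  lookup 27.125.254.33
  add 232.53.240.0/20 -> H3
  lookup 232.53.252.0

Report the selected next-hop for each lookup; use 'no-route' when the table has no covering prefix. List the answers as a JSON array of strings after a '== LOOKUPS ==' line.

Trace:
  add 232.53.252.0/24 -> H5 at depth 24
  add 0.0.0.0/0 -> H6 at depth 0
  add 27.125.254.32/28 -> H1 at depth 28
  add 23.226.240.0/20 -> H5 at depth 20
  add 23.0.0.0/8 -> H2 at depth 8
  Q 23.0.0.48: descend 00010111 ; hops seen [H6,H2] ; pick H2
  Q 27.125.254.35: descend 0001101101111101111111100010 ; hops seen [H6,H1] ; pick H1
  Q 27.125.254.33: descend 0001101101111101111111100010 ; hops seen [H6,H1] ; pick H1
  add 232.53.240.0/20 -> H3 at depth 20
  Q 232.53.252.0: descend 111010000011010111111100 ; hops seen [H6,H3,H5] ; pick H5

== LOOKUPS ==
["H2","H1","H1","H5"]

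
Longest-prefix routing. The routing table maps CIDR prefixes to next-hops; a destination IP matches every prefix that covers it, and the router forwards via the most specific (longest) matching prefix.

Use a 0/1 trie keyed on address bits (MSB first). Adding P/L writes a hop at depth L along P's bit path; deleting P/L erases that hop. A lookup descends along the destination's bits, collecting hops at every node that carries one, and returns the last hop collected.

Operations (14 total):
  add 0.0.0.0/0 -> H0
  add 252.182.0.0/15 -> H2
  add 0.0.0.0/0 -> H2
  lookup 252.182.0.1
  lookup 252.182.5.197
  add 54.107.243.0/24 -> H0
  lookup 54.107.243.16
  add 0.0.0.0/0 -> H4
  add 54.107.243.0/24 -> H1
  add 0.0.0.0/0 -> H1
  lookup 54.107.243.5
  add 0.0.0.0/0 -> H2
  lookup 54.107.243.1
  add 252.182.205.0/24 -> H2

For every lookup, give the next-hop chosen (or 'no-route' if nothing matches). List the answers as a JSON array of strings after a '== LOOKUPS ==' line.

Trace:
  + 0.0.0.0/0 (H0) depth=0
  + 252.182.0.0/15 (H2) depth=15
  + 0.0.0.0/0 (H2) depth=0
  Q 252.182.0.1: descend 111111001011011 ; hops seen [H2,H2] ; pick H2
  Q 252.182.5.197: descend 111111001011011 ; hops seen [H2,H2] ; pick H2
  + 54.107.243.0/24 (H0) depth=24
  Q 54.107.243.16: descend 001101100110101111110011 ; hops seen [H2,H0] ; pick H0
  + 0.0.0.0/0 (H4) depth=0
  + 54.107.243.0/24 (H1) depth=24
  + 0.0.0.0/0 (H1) depth=0
  Q 54.107.243.5: descend 001101100110101111110011 ; hops seen [H1,H1] ; pick H1
  + 0.0.0.0/0 (H2) depth=0
  Q 54.107.243.1: descend 001101100110101111110011 ; hops seen [H2,H1] ; pick H1
  + 252.182.205.0/24 (H2) depth=24

== LOOKUPS ==
["H2","H2","H0","H1","H1"]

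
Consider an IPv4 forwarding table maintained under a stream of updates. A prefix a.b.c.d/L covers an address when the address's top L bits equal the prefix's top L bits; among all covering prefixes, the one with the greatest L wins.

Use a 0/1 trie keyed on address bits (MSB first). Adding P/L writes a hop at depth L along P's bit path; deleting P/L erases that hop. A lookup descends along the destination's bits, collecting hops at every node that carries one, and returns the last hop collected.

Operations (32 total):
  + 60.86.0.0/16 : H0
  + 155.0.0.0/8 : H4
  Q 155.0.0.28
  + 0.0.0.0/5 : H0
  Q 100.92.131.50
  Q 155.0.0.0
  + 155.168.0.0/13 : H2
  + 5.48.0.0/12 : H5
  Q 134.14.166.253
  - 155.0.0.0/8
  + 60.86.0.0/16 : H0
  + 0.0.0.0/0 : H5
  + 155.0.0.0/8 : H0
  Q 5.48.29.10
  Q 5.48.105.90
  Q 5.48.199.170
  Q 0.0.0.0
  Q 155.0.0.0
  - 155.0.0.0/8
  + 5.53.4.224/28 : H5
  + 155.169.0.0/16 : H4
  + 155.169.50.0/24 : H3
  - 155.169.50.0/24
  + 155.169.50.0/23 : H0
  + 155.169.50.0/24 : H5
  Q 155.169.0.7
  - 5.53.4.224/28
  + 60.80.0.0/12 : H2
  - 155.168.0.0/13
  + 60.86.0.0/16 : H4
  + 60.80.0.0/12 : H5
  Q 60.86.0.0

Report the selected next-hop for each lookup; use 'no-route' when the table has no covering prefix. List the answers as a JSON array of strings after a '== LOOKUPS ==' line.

Apply in order:
  add 60.86.0.0/16 -> H0 at depth 16
  add 155.0.0.0/8 -> H4 at depth 8
  Q 155.0.0.28: descend 10011011 ; hops seen [H4] ; pick H4
  add 0.0.0.0/5 -> H0 at depth 5
  Q 100.92.131.50: descend 0 ; hops seen [∅] ; pick no-route
  Q 155.0.0.0: descend 10011011 ; hops seen [H4] ; pick H4
  add 155.168.0.0/13 -> H2 at depth 13
  add 5.48.0.0/12 -> H5 at depth 12
  Q 134.14.166.253: descend 100 ; hops seen [∅] ; pick no-route
  del 155.0.0.0/8 (clear depth 8)
  add 60.86.0.0/16 -> H0 at depth 16
  add 0.0.0.0/0 -> H5 at depth 0
  add 155.0.0.0/8 -> H0 at depth 8
  Q 5.48.29.10: descend 000001010011 ; hops seen [H5,H0,H5] ; pick H5
  Q 5.48.105.90: descend 000001010011 ; hops seen [H5,H0,H5] ; pick H5
  Q 5.48.199.170: descend 000001010011 ; hops seen [H5,H0,H5] ; pick H5
  Q 0.0.0.0: descend 00000 ; hops seen [H5,H0] ; pick H0
  Q 155.0.0.0: descend 10011011 ; hops seen [H5,H0] ; pick H0
  del 155.0.0.0/8 (clear depth 8)
  add 5.53.4.224/28 -> H5 at depth 28
  add 155.169.0.0/16 -> H4 at depth 16
  add 155.169.50.0/24 -> H3 at depth 24
  del 155.169.50.0/24 (clear depth 24)
  add 155.169.50.0/23 -> H0 at depth 23
  add 155.169.50.0/24 -> H5 at depth 24
  Q 155.169.0.7: descend 100110111010100100 ; hops seen [H5,H2,H4] ; pick H4
  del 5.53.4.224/28 (clear depth 28)
  add 60.80.0.0/12 -> H2 at depth 12
  del 155.168.0.0/13 (clear depth 13)
  add 60.86.0.0/16 -> H4 at depth 16
  add 60.80.0.0/12 -> H5 at depth 12
  Q 60.86.0.0: descend 0011110001010110 ; hops seen [H5,H5,H4] ; pick H4

== LOOKUPS ==
["H4","no-route","H4","no-route","H5","H5","H5","H0","H0","H4","H4"]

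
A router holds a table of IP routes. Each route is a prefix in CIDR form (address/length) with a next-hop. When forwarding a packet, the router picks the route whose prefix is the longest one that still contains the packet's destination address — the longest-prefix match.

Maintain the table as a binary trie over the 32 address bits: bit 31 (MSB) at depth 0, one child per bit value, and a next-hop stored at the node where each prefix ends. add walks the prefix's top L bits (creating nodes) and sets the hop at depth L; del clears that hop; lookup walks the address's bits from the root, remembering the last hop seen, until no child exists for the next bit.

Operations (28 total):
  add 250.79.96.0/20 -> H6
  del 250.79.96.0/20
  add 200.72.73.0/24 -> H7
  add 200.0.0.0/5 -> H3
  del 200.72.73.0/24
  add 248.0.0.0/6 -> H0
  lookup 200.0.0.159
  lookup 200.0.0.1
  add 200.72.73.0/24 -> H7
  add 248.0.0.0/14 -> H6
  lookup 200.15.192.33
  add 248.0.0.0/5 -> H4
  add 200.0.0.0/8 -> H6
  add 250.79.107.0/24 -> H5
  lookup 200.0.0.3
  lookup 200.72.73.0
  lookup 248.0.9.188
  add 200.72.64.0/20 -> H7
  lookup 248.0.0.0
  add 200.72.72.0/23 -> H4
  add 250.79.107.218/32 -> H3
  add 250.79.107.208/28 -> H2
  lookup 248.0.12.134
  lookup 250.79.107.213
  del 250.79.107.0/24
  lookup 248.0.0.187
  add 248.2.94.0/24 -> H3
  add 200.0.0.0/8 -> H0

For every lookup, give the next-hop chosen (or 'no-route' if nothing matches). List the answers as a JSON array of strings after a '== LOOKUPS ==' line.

Trace:
  + 250.79.96.0/20 (H6) depth=20
  - 250.79.96.0/20 clear@20
  + 200.72.73.0/24 (H7) depth=24
  + 200.0.0.0/5 (H3) depth=5
  - 200.72.73.0/24 clear@24
  + 248.0.0.0/6 (H0) depth=6
  Q 200.0.0.159: descend 110010000 ; hops seen [H3] ; pick H3
  Q 200.0.0.1: descend 110010000 ; hops seen [H3] ; pick H3
  + 200.72.73.0/24 (H7) depth=24
  + 248.0.0.0/14 (H6) depth=14
  Q 200.15.192.33: descend 110010000 ; hops seen [H3] ; pick H3
  + 248.0.0.0/5 (H4) depth=5
  + 200.0.0.0/8 (H6) depth=8
  + 250.79.107.0/24 (H5) depth=24
  Q 200.0.0.3: descend 110010000 ; hops seen [H3,H6] ; pick H6
  Q 200.72.73.0: descend 110010000100100001001001 ; hops seen [H3,H6,H7] ; pick H7
  Q 248.0.9.188: descend 11111000000000 ; hops seen [H4,H0,H6] ; pick H6
  + 200.72.64.0/20 (H7) depth=20
  Q 248.0.0.0: descend 11111000000000 ; hops seen [H4,H0,H6] ; pick H6
  + 200.72.72.0/23 (H4) depth=23
  + 250.79.107.218/32 (H3) depth=32
  + 250.79.107.208/28 (H2) depth=28
  Q 248.0.12.134: descend 11111000000000 ; hops seen [H4,H0,H6] ; pick H6
  Q 250.79.107.213: descend 1111101001001111011010111101 ; hops seen [H4,H0,H5,H2] ; pick H2
  - 250.79.107.0/24 clear@24
  Q 248.0.0.187: descend 11111000000000 ; hops seen [H4,H0,H6] ; pick H6
  + 248.2.94.0/24 (H3) depth=24
  + 200.0.0.0/8 (H0) depth=8

== LOOKUPS ==
["H3","H3","H3","H6","H7","H6","H6","H6","H2","H6"]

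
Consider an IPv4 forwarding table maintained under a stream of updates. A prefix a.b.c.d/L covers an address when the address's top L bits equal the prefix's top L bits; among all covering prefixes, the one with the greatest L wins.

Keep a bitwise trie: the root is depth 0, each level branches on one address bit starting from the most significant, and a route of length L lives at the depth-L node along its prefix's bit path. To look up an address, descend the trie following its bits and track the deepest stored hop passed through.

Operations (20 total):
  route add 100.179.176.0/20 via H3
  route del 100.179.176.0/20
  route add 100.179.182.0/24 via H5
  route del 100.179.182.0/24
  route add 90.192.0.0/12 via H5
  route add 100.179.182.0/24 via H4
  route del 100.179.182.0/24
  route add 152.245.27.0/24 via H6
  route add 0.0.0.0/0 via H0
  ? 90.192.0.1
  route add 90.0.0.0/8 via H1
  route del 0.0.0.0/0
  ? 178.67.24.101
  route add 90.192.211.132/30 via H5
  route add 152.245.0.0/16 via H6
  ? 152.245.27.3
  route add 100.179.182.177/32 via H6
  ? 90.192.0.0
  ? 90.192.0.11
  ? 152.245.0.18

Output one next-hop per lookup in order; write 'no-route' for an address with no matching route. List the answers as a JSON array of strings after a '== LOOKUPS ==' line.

Apply in order:
  add 100.179.176.0/20 -> H3 at depth 20
  del 100.179.176.0/20 (clear depth 20)
  add 100.179.182.0/24 -> H5 at depth 24
  del 100.179.182.0/24 (clear depth 24)
  add 90.192.0.0/12 -> H5 at depth 12
  add 100.179.182.0/24 -> H4 at depth 24
  del 100.179.182.0/24 (clear depth 24)
  add 152.245.27.0/24 -> H6 at depth 24
  add 0.0.0.0/0 -> H0 at depth 0
  Q 90.192.0.1: descend 010110101100 ; hops seen [H0,H5] ; pick H5
  add 90.0.0.0/8 -> H1 at depth 8
  del 0.0.0.0/0 (clear depth 0)
  Q 178.67.24.101: descend 10 ; hops seen [∅] ; pick no-route
  add 90.192.211.132/30 -> H5 at depth 30
  add 152.245.0.0/16 -> H6 at depth 16
  Q 152.245.27.3: descend 100110001111010100011011 ; hops seen [H6,H6] ; pick H6
  add 100.179.182.177/32 -> H6 at depth 32
  Q 90.192.0.0: descend 0101101011000000 ; hops seen [H1,H5] ; pick H5
  Q 90.192.0.11: descend 0101101011000000 ; hops seen [H1,H5] ; pick H5
  Q 152.245.0.18: descend 1001100011110101000 ; hops seen [H6] ; pick H6

== LOOKUPS ==
["H5","no-route","H6","H5","H5","H6"]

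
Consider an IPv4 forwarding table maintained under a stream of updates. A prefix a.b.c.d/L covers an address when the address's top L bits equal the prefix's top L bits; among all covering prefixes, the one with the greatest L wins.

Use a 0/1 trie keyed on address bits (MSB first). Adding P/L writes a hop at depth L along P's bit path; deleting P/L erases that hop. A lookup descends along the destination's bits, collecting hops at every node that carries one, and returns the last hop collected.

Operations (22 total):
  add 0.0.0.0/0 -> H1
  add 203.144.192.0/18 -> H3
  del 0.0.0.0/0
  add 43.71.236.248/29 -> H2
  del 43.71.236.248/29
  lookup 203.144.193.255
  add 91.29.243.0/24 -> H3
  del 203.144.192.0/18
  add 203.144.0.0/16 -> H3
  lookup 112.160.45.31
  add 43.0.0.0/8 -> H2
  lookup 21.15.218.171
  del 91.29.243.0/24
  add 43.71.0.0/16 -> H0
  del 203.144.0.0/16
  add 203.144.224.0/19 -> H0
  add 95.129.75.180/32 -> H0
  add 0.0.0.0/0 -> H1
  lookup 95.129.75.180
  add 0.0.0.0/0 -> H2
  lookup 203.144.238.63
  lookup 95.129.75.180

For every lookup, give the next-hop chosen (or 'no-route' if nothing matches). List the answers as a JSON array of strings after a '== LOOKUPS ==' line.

Process each operation:
  + 0.0.0.0/0 (H1) depth=0
  + 203.144.192.0/18 (H3) depth=18
  del 0.0.0.0/0 (clear depth 0)
  + 43.71.236.248/29 (H2) depth=29
  del 43.71.236.248/29 (clear depth 29)
  lookup 203.144.193.255: bits 110010111001000011 walk d0:-→d1:-→d2:-→d3:-→d4:-→d5:-→d6:-→d7:-→d8:-→d9:-→d10:-→d11:-→d12:-→d13:-→d14:-→d15:-→d16:-→d17:-→d18:H3 -> H3
  + 91.29.243.0/24 (H3) depth=24
  del 203.144.192.0/18 (clear depth 18)
  + 203.144.0.0/16 (H3) depth=16
  lookup 112.160.45.31: bits 01 walk d0:-→d1:-→d2:- -> no-route
  + 43.0.0.0/8 (H2) depth=8
  lookup 21.15.218.171: bits 00 walk d0:-→d1:-→d2:- -> no-route
  del 91.29.243.0/24 (clear depth 24)
  + 43.71.0.0/16 (H0) depth=16
  del 203.144.0.0/16 (clear depth 16)
  + 203.144.224.0/19 (H0) depth=19
  + 95.129.75.180/32 (H0) depth=32
  + 0.0.0.0/0 (H1) depth=0
  lookup 95.129.75.180: bits 01011111100000010100101110110100 walk d0:H1→d1:-→d2:-→d3:-→d4:-→d5:-→d6:-→d7:-→d8:-→d9:-→d10:-→d11:-→d12:-→d13:-→d14:-→d15:-→d16:-→d17:-→d18:-→d19:-→d20:-→d21:-→d22:-→d23:-→d24:-→d25:-→d26:-→d27:-→d28:-→d29:-→d30:-→d31:-→d32:H0 -> H0
  + 0.0.0.0/0 (H2) depth=0
  lookup 203.144.238.63: bits 1100101110010000111 walk d0:H2→d1:-→d2:-→d3:-→d4:-→d5:-→d6:-→d7:-→d8:-→d9:-→d10:-→d11:-→d12:-→d13:-→d14:-→d15:-→d16:-→d17:-→d18:-→d19:H0 -> H0
  lookup 95.129.75.180: bits 01011111100000010100101110110100 walk d0:H2→d1:-→d2:-→d3:-→d4:-→d5:-→d6:-→d7:-→d8:-→d9:-→d10:-→d11:-→d12:-→d13:-→d14:-→d15:-→d16:-→d17:-→d18:-→d19:-→d20:-→d21:-→d22:-→d23:-→d24:-→d25:-→d26:-→d27:-→d28:-→d29:-→d30:-→d31:-→d32:H0 -> H0

== LOOKUPS ==
["H3","no-route","no-route","H0","H0","H0"]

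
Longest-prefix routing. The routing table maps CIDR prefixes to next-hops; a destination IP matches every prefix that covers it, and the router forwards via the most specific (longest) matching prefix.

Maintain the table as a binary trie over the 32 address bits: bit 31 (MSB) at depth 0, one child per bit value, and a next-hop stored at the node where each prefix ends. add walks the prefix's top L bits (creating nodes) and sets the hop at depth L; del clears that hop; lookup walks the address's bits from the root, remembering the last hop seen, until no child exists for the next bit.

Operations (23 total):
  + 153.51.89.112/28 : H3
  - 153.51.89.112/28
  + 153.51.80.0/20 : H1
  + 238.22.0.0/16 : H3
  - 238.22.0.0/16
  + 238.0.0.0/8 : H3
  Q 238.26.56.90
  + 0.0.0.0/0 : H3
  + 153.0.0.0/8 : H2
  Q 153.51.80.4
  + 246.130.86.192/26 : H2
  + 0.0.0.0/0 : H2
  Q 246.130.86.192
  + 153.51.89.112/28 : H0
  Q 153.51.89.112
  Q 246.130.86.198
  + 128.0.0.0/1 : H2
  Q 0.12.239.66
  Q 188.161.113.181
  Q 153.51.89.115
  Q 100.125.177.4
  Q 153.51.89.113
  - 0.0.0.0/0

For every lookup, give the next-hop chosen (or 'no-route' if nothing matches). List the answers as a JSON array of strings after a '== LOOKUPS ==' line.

Apply in order:
  + 153.51.89.112/28 (H3) depth=28
  del 153.51.89.112/28 (clear depth 28)
  + 153.51.80.0/20 (H1) depth=20
  + 238.22.0.0/16 (H3) depth=16
  del 238.22.0.0/16 (clear depth 16)
  + 238.0.0.0/8 (H3) depth=8
  ? 238.26.56.90  path d0:-→d1:-→d2:-→d3:-→d4:-→d5:-→d6:-→d7:-→d8:H3→d9:-→d10:-→d11:-→d12:-  best=H3
  + 0.0.0.0/0 (H3) depth=0
  + 153.0.0.0/8 (H2) depth=8
  ? 153.51.80.4  path d0:H3→d1:-→d2:-→d3:-→d4:-→d5:-→d6:-→d7:-→d8:H2→d9:-→d10:-→d11:-→d12:-→d13:-→d14:-→d15:-→d16:-→d17:-→d18:-→d19:-→d20:H1  best=H1
  + 246.130.86.192/26 (H2) depth=26
  + 0.0.0.0/0 (H2) depth=0
  ? 246.130.86.192  path d0:H2→d1:-→d2:-→d3:-→d4:-→d5:-→d6:-→d7:-→d8:-→d9:-→d10:-→d11:-→d12:-→d13:-→d14:-→d15:-→d16:-→d17:-→d18:-→d19:-→d20:-→d21:-→d22:-→d23:-→d24:-→d25:-→d26:H2  best=H2
  + 153.51.89.112/28 (H0) depth=28
  ? 153.51.89.112  path d0:H2→d1:-→d2:-→d3:-→d4:-→d5:-→d6:-→d7:-→d8:H2→d9:-→d10:-→d11:-→d12:-→d13:-→d14:-→d15:-→d16:-→d17:-→d18:-→d19:-→d20:H1→d21:-→d22:-→d23:-→d24:-→d25:-→d26:-→d27:-→d28:H0  best=H0
  ? 246.130.86.198  path d0:H2→d1:-→d2:-→d3:-→d4:-→d5:-→d6:-→d7:-→d8:-→d9:-→d10:-→d11:-→d12:-→d13:-→d14:-→d15:-→d16:-→d17:-→d18:-→d19:-→d20:-→d21:-→d22:-→d23:-→d24:-→d25:-→d26:H2  best=H2
  + 128.0.0.0/1 (H2) depth=1
  ? 0.12.239.66  path d0:H2  best=H2
  ? 188.161.113.181  path d0:H2→d1:H2→d2:-  best=H2
  ? 153.51.89.115  path d0:H2→d1:H2→d2:-→d3:-→d4:-→d5:-→d6:-→d7:-→d8:H2→d9:-→d10:-→d11:-→d12:-→d13:-→d14:-→d15:-→d16:-→d17:-→d18:-→d19:-→d20:H1→d21:-→d22:-→d23:-→d24:-→d25:-→d26:-→d27:-→d28:H0  best=H0
  ? 100.125.177.4  path d0:H2  best=H2
  ? 153.51.89.113  path d0:H2→d1:H2→d2:-→d3:-→d4:-→d5:-→d6:-→d7:-→d8:H2→d9:-→d10:-→d11:-→d12:-→d13:-→d14:-→d15:-→d16:-→d17:-→d18:-→d19:-→d20:H1→d21:-→d22:-→d23:-→d24:-→d25:-→d26:-→d27:-→d28:H0  best=H0
  del 0.0.0.0/0 (clear depth 0)

== LOOKUPS ==
["H3","H1","H2","H0","H2","H2","H2","H0","H2","H0"]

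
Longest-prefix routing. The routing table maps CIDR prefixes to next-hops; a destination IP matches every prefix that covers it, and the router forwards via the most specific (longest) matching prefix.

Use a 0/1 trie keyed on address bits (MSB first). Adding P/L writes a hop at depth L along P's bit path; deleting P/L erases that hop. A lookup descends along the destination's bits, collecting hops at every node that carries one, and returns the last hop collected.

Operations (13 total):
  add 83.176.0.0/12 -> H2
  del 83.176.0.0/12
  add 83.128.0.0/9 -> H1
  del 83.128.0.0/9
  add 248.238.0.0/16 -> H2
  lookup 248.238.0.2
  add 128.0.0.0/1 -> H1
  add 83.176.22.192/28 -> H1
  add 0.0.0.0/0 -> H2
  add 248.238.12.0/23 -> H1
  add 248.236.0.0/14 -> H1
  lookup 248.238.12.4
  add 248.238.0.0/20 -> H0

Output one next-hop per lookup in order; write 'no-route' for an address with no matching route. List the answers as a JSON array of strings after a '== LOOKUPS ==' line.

Process each operation:
  + 83.176.0.0/12 (H2) depth=12
  del 83.176.0.0/12 (clear depth 12)
  + 83.128.0.0/9 (H1) depth=9
  del 83.128.0.0/9 (clear depth 9)
  + 248.238.0.0/16 (H2) depth=16
  ? 248.238.0.2  path d0:-→d1:-→d2:-→d3:-→d4:-→d5:-→d6:-→d7:-→d8:-→d9:-→d10:-→d11:-→d12:-→d13:-→d14:-→d15:-→d16:H2  best=H2
  + 128.0.0.0/1 (H1) depth=1
  + 83.176.22.192/28 (H1) depth=28
  + 0.0.0.0/0 (H2) depth=0
  + 248.238.12.0/23 (H1) depth=23
  + 248.236.0.0/14 (H1) depth=14
  ? 248.238.12.4  path d0:H2→d1:H1→d2:-→d3:-→d4:-→d5:-→d6:-→d7:-→d8:-→d9:-→d10:-→d11:-→d12:-→d13:-→d14:H1→d15:-→d16:H2→d17:-→d18:-→d19:-→d20:-→d21:-→d22:-→d23:H1  best=H1
  + 248.238.0.0/20 (H0) depth=20

== LOOKUPS ==
["H2","H1"]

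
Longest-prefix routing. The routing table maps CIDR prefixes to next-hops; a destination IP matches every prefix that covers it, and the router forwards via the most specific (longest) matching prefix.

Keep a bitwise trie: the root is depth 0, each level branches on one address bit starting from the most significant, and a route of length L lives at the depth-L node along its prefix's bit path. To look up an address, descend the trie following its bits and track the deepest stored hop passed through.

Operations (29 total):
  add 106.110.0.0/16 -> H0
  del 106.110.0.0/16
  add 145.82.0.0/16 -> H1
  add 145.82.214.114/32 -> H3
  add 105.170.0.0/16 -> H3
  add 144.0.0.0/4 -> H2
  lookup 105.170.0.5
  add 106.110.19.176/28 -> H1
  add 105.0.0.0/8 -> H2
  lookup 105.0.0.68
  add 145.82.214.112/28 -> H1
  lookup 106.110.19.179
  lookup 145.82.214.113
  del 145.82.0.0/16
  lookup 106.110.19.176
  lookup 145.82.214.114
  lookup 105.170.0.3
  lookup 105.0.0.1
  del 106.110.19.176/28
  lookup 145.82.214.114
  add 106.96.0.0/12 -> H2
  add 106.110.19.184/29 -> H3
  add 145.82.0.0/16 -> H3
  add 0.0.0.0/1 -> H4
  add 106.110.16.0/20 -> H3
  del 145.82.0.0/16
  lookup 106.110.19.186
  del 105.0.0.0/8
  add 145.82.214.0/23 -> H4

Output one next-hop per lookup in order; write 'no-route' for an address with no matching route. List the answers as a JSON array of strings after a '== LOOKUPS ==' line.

Trace:
  add 106.110.0.0/16 -> H0 at depth 16
  - 106.110.0.0/16 clear@16
  add 145.82.0.0/16 -> H1 at depth 16
  add 145.82.214.114/32 -> H3 at depth 32
  add 105.170.0.0/16 -> H3 at depth 16
  add 144.0.0.0/4 -> H2 at depth 4
  Q 105.170.0.5: descend 0110100110101010 ; hops seen [H3] ; pick H3
  add 106.110.19.176/28 -> H1 at depth 28
  add 105.0.0.0/8 -> H2 at depth 8
  Q 105.0.0.68: descend 01101001 ; hops seen [H2] ; pick H2
  add 145.82.214.112/28 -> H1 at depth 28
  Q 106.110.19.179: descend 0110101001101110000100111011 ; hops seen [H1] ; pick H1
  Q 145.82.214.113: descend 100100010101001011010110011100 ; hops seen [H2,H1,H1] ; pick H1
  - 145.82.0.0/16 clear@16
  Q 106.110.19.176: descend 0110101001101110000100111011 ; hops seen [H1] ; pick H1
  Q 145.82.214.114: descend 10010001010100101101011001110010 ; hops seen [H2,H1,H3] ; pick H3
  Q 105.170.0.3: descend 0110100110101010 ; hops seen [H2,H3] ; pick H3
  Q 105.0.0.1: descend 01101001 ; hops seen [H2] ; pick H2
  - 106.110.19.176/28 clear@28
  Q 145.82.214.114: descend 10010001010100101101011001110010 ; hops seen [H2,H1,H3] ; pick H3
  add 106.96.0.0/12 -> H2 at depth 12
  add 106.110.19.184/29 -> H3 at depth 29
  add 145.82.0.0/16 -> H3 at depth 16
  add 0.0.0.0/1 -> H4 at depth 1
  add 106.110.16.0/20 -> H3 at depth 20
  - 145.82.0.0/16 clear@16
  Q 106.110.19.186: descend 01101010011011100001001110111 ; hops seen [H4,H2,H3,H3] ; pick H3
  - 105.0.0.0/8 clear@8
  add 145.82.214.0/23 -> H4 at depth 23

== LOOKUPS ==
["H3","H2","H1","H1","H1","H3","H3","H2","H3","H3"]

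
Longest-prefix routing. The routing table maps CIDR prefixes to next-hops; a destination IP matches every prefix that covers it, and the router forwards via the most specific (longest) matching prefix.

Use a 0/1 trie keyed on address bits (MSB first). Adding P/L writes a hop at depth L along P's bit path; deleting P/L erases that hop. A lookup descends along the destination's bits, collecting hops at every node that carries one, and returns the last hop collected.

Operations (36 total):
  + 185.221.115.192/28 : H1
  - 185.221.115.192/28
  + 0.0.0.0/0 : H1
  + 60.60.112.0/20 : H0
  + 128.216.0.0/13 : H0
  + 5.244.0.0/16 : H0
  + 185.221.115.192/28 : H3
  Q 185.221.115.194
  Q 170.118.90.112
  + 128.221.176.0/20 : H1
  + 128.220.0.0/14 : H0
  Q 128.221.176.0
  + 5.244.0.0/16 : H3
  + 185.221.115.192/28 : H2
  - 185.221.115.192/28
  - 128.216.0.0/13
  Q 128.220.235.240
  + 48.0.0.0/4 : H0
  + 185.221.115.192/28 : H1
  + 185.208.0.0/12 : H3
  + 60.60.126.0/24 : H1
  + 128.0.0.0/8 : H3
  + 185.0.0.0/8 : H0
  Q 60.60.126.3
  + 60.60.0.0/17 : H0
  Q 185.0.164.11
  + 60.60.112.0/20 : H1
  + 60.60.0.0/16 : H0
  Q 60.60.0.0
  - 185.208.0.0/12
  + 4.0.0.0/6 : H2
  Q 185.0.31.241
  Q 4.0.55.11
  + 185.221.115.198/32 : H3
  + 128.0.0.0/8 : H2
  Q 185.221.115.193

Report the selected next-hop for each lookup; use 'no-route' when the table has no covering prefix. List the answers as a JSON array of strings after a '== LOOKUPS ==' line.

Trace:
  add 185.221.115.192/28 -> H1 at depth 28
  - 185.221.115.192/28 clear@28
  add 0.0.0.0/0 -> H1 at depth 0
  add 60.60.112.0/20 -> H0 at depth 20
  add 128.216.0.0/13 -> H0 at depth 13
  add 5.244.0.0/16 -> H0 at depth 16
  add 185.221.115.192/28 -> H3 at depth 28
  lookup 185.221.115.194: bits 1011100111011101011100111100 walk d0:H1→d1:-→d2:-→d3:-→d4:-→d5:-→d6:-→d7:-→d8:-→d9:-→d10:-→d11:-→d12:-→d13:-→d14:-→d15:-→d16:-→d17:-→d18:-→d19:-→d20:-→d21:-→d22:-→d23:-→d24:-→d25:-→d26:-→d27:-→d28:H3 -> H3
  lookup 170.118.90.112: bits 101 walk d0:H1→d1:-→d2:-→d3:- -> H1
  add 128.221.176.0/20 -> H1 at depth 20
  add 128.220.0.0/14 -> H0 at depth 14
  lookup 128.221.176.0: bits 10000000110111011011 walk d0:H1→d1:-→d2:-→d3:-→d4:-→d5:-→d6:-→d7:-→d8:-→d9:-→d10:-→d11:-→d12:-→d13:H0→d14:H0→d15:-→d16:-→d17:-→d18:-→d19:-→d20:H1 -> H1
  add 5.244.0.0/16 -> H3 at depth 16
  add 185.221.115.192/28 -> H2 at depth 28
  - 185.221.115.192/28 clear@28
  - 128.216.0.0/13 clear@13
  lookup 128.220.235.240: bits 100000001101110 walk d0:H1→d1:-→d2:-→d3:-→d4:-→d5:-→d6:-→d7:-→d8:-→d9:-→d10:-→d11:-→d12:-→d13:-→d14:H0→d15:- -> H0
  add 48.0.0.0/4 -> H0 at depth 4
  add 185.221.115.192/28 -> H1 at depth 28
  add 185.208.0.0/12 -> H3 at depth 12
  add 60.60.126.0/24 -> H1 at depth 24
  add 128.0.0.0/8 -> H3 at depth 8
  add 185.0.0.0/8 -> H0 at depth 8
  lookup 60.60.126.3: bits 001111000011110001111110 walk d0:H1→d1:-→d2:-→d3:-→d4:H0→d5:-→d6:-→d7:-→d8:-→d9:-→d10:-→d11:-→d12:-→d13:-→d14:-→d15:-→d16:-→d17:-→d18:-→d19:-→d20:H0→d21:-→d22:-→d23:-→d24:H1 -> H1
  add 60.60.0.0/17 -> H0 at depth 17
  lookup 185.0.164.11: bits 10111001 walk d0:H1→d1:-→d2:-→d3:-→d4:-→d5:-→d6:-→d7:-→d8:H0 -> H0
  add 60.60.112.0/20 -> H1 at depth 20
  add 60.60.0.0/16 -> H0 at depth 16
  lookup 60.60.0.0: bits 00111100001111000 walk d0:H1→d1:-→d2:-→d3:-→d4:H0→d5:-→d6:-→d7:-→d8:-→d9:-→d10:-→d11:-→d12:-→d13:-→d14:-→d15:-→d16:H0→d17:H0 -> H0
  - 185.208.0.0/12 clear@12
  add 4.0.0.0/6 -> H2 at depth 6
  lookup 185.0.31.241: bits 10111001 walk d0:H1→d1:-→d2:-→d3:-→d4:-→d5:-→d6:-→d7:-→d8:H0 -> H0
  lookup 4.0.55.11: bits 0000010 walk d0:H1→d1:-→d2:-→d3:-→d4:-→d5:-→d6:H2→d7:- -> H2
  add 185.221.115.198/32 -> H3 at depth 32
  add 128.0.0.0/8 -> H2 at depth 8
  lookup 185.221.115.193: bits 10111001110111010111001111000 walk d0:H1→d1:-→d2:-→d3:-→d4:-→d5:-→d6:-→d7:-→d8:H0→d9:-→d10:-→d11:-→d12:-→d13:-→d14:-→d15:-→d16:-→d17:-→d18:-→d19:-→d20:-→d21:-→d22:-→d23:-→d24:-→d25:-→d26:-→d27:-→d28:H1→d29:- -> H1

== LOOKUPS ==
["H3","H1","H1","H0","H1","H0","H0","H0","H2","H1"]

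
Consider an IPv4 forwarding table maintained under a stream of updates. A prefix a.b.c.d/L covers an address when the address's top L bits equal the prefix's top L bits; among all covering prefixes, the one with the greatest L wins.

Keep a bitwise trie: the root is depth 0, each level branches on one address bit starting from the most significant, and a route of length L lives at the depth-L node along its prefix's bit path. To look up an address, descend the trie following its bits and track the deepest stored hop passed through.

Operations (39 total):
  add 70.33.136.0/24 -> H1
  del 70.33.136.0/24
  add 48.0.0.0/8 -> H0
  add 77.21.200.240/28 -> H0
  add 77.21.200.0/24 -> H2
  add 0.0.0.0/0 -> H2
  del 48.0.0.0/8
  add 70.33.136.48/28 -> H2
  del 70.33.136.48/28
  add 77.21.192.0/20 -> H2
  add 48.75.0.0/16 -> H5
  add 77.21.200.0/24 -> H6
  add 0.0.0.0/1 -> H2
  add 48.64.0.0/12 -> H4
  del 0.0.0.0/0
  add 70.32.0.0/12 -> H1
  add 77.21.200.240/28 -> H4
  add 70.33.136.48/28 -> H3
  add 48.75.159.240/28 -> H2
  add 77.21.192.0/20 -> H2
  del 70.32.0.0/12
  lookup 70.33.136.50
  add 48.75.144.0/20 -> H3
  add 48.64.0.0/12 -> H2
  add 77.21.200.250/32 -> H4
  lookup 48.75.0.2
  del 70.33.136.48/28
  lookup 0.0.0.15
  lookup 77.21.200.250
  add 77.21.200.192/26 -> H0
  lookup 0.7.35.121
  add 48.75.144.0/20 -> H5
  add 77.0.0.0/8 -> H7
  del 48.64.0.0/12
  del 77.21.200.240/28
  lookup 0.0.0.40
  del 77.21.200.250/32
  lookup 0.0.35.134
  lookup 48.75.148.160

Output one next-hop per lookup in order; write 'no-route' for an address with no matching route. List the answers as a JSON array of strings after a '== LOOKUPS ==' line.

Process each operation:
  add 70.33.136.0/24 -> H1 at depth 24
  del 70.33.136.0/24 (clear depth 24)
  add 48.0.0.0/8 -> H0 at depth 8
  add 77.21.200.240/28 -> H0 at depth 28
  add 77.21.200.0/24 -> H2 at depth 24
  add 0.0.0.0/0 -> H2 at depth 0
  del 48.0.0.0/8 (clear depth 8)
  add 70.33.136.48/28 -> H2 at depth 28
  del 70.33.136.48/28 (clear depth 28)
  add 77.21.192.0/20 -> H2 at depth 20
  add 48.75.0.0/16 -> H5 at depth 16
  add 77.21.200.0/24 -> H6 at depth 24
  add 0.0.0.0/1 -> H2 at depth 1
  add 48.64.0.0/12 -> H4 at depth 12
  del 0.0.0.0/0 (clear depth 0)
  add 70.32.0.0/12 -> H1 at depth 12
  add 77.21.200.240/28 -> H4 at depth 28
  add 70.33.136.48/28 -> H3 at depth 28
  add 48.75.159.240/28 -> H2 at depth 28
  add 77.21.192.0/20 -> H2 at depth 20
  del 70.32.0.0/12 (clear depth 12)
  Q 70.33.136.50: descend 0100011000100001100010000011 ; hops seen [H2,H3] ; pick H3
  add 48.75.144.0/20 -> H3 at depth 20
  add 48.64.0.0/12 -> H2 at depth 12
  add 77.21.200.250/32 -> H4 at depth 32
  Q 48.75.0.2: descend 0011000001001011 ; hops seen [H2,H2,H5] ; pick H5
  del 70.33.136.48/28 (clear depth 28)
  Q 0.0.0.15: descend 00 ; hops seen [H2] ; pick H2
  Q 77.21.200.250: descend 01001101000101011100100011111010 ; hops seen [H2,H2,H6,H4,H4] ; pick H4
  add 77.21.200.192/26 -> H0 at depth 26
  Q 0.7.35.121: descend 00 ; hops seen [H2] ; pick H2
  add 48.75.144.0/20 -> H5 at depth 20
  add 77.0.0.0/8 -> H7 at depth 8
  del 48.64.0.0/12 (clear depth 12)
  del 77.21.200.240/28 (clear depth 28)
  Q 0.0.0.40: descend 00 ; hops seen [H2] ; pick H2
  del 77.21.200.250/32 (clear depth 32)
  Q 0.0.35.134: descend 00 ; hops seen [H2] ; pick H2
  Q 48.75.148.160: descend 00110000010010111001 ; hops seen [H2,H5,H5] ; pick H5

== LOOKUPS ==
["H3","H5","H2","H4","H2","H2","H2","H5"]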